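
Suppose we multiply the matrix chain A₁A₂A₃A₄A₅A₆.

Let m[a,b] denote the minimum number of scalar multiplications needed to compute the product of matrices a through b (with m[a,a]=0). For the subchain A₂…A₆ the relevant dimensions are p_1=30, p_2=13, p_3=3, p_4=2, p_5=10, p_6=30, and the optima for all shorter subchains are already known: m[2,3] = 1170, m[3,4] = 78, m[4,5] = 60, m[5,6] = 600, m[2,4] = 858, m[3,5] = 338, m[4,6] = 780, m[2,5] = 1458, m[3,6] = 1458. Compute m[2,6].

3258

m[2,6] = min over k∈[2,5] of m[2,k]+m[k+1,6]+p_{1}·p_k·p_{6}.
k=2: 0 + 1458 + 30·13·30 = 13158; k=3: 1170 + 780 + 30·3·30 = 4650; k=4: 858 + 600 + 30·2·30 = 3258; k=5: 1458 + 0 + 30·10·30 = 10458.
Minimum: 3258 at k=4.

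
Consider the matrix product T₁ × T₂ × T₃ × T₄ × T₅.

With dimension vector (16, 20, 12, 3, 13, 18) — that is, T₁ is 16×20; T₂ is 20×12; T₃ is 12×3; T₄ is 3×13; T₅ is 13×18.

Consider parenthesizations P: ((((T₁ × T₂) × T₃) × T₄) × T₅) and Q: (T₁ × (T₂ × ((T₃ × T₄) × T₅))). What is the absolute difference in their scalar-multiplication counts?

Order P = ((((T₁ × T₂) × T₃) × T₄) × T₅): (T₁ × T₂): 16×20 by 20×12 → 16×12, cost 16·20·12 = 3840; ((T₁ × T₂) × T₃): 16×12 by 12×3 → 16×3, cost 16·12·3 = 576; cumulative 4416; (((T₁ × T₂) × T₃) × T₄): 16×3 by 3×13 → 16×13, cost 16·3·13 = 624; cumulative 5040; ((((T₁ × T₂) × T₃) × T₄) × T₅): 16×13 by 13×18 → 16×18, cost 16·13·18 = 3744; cumulative 8784. Total 8784.
Order Q = (T₁ × (T₂ × ((T₃ × T₄) × T₅))): (T₃ × T₄): 12×3 by 3×13 → 12×13, cost 12·3·13 = 468; ((T₃ × T₄) × T₅): 12×13 by 13×18 → 12×18, cost 12·13·18 = 2808; cumulative 3276; (T₂ × ((T₃ × T₄) × T₅)): 20×12 by 12×18 → 20×18, cost 20·12·18 = 4320; cumulative 7596; (T₁ × (T₂ × ((T₃ × T₄) × T₅))): 16×20 by 20×18 → 16×18, cost 16·20·18 = 5760; cumulative 13356. Total 13356.
Difference: |8784 − 13356| = 4572.

4572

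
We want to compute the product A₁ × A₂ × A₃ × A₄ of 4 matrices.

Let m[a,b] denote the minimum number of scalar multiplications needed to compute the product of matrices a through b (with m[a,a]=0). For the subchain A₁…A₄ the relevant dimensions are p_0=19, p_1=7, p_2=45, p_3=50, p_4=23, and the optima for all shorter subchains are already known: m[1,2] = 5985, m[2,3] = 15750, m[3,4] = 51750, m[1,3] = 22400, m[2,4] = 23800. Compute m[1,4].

m[1,4] = min over k∈[1,3] of m[1,k]+m[k+1,4]+p_{0}·p_k·p_{4}.
k=1: 0 + 23800 + 19·7·23 = 26859; k=2: 5985 + 51750 + 19·45·23 = 77400; k=3: 22400 + 0 + 19·50·23 = 44250.
Minimum: 26859 at k=1.

26859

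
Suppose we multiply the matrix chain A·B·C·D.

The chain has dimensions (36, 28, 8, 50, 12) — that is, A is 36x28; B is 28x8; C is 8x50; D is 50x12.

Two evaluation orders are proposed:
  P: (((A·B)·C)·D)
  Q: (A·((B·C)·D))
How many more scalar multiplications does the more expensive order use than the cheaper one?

3968

Order P = (((A·B)·C)·D): (A·B): 36×28 by 28×8 → 36×8, cost 36·28·8 = 8064; ((A·B)·C): 36×8 by 8×50 → 36×50, cost 36·8·50 = 14400; cumulative 22464; (((A·B)·C)·D): 36×50 by 50×12 → 36×12, cost 36·50·12 = 21600; cumulative 44064. Total 44064.
Order Q = (A·((B·C)·D)): (B·C): 28×8 by 8×50 → 28×50, cost 28·8·50 = 11200; ((B·C)·D): 28×50 by 50×12 → 28×12, cost 28·50·12 = 16800; cumulative 28000; (A·((B·C)·D)): 36×28 by 28×12 → 36×12, cost 36·28·12 = 12096; cumulative 40096. Total 40096.
Difference: |44064 − 40096| = 3968.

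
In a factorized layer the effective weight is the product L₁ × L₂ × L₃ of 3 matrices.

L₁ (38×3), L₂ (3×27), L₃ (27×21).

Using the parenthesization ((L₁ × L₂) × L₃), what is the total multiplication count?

24624

(L₁ × L₂): 38×3 by 3×27 → 38×27, cost 38·3·27 = 3078
((L₁ × L₂) × L₃): 38×27 by 27×21 → 38×21, cost 38·27·21 = 21546; cumulative 24624
Total: 24624 scalar multiplications.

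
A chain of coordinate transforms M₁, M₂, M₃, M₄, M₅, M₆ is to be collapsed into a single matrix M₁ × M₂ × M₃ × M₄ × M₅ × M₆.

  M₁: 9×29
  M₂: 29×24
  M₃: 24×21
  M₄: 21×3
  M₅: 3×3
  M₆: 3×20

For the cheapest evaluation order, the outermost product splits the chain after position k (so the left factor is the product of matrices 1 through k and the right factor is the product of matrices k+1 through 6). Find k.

Adjacent pairs: M₁M₂ = 9·29·24 = 6264; M₂M₃ = 29·24·21 = 14616; M₃M₄ = 24·21·3 = 1512; M₄M₅ = 21·3·3 = 189; M₅M₆ = 3·3·20 = 180.
Length 3: M₁..M₃: k=1: 0+14616+9·29·21=20097; k=2: 6264+0+9·24·21=10800 → min 10800 | M₂..M₄: k=2: 0+1512+29·24·3=3600; k=3: 14616+0+29·21·3=16443 → min 3600 | M₃..M₅: k=3: 0+189+24·21·3=1701; k=4: 1512+0+24·3·3=1728 → min 1701 | M₄..M₆: k=4: 0+180+21·3·20=1440; k=5: 189+0+21·3·20=1449 → min 1440.
Length 4: M₁..M₄: k=1: 0+3600+9·29·3=4383; k=2: 6264+1512+9·24·3=8424; k=3: 10800+0+9·21·3=11367 → min 4383 | M₂..M₅: k=2: 0+1701+29·24·3=3789; k=3: 14616+189+29·21·3=16632; k=4: 3600+0+29·3·3=3861 → min 3789 | M₃..M₆: k=3: 0+1440+24·21·20=11520; k=4: 1512+180+24·3·20=3132; k=5: 1701+0+24·3·20=3141 → min 3132.
Length 5: M₁..M₅: k=1: 0+3789+9·29·3=4572; k=2: 6264+1701+9·24·3=8613; k=3: 10800+189+9·21·3=11556; k=4: 4383+0+9·3·3=4464 → min 4464 | M₂..M₆: k=2: 0+3132+29·24·20=17052; k=3: 14616+1440+29·21·20=28236; k=4: 3600+180+29·3·20=5520; k=5: 3789+0+29·3·20=5529 → min 5520.
Top-level splits: k=1: (M₁..M₁)·(M₂..M₆) → 0+5520+9·29·20 = 10740; k=2: (M₁..M₂)·(M₃..M₆) → 6264+3132+9·24·20 = 13716; k=3: (M₁..M₃)·(M₄..M₆) → 10800+1440+9·21·20 = 16020; k=4: (M₁..M₄)·(M₅..M₆) → 4383+180+9·3·20 = 5103; k=5: (M₁..M₅)·(M₆..M₆) → 4464+0+9·3·20 = 5004.
Best split is after M₅, i.e. k = 5.

5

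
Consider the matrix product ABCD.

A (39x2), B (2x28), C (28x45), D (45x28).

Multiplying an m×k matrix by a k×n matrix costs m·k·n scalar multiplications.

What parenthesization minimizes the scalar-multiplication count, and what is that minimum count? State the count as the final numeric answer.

7224

Adjacent pairs: AB = 39·2·28 = 2184; BC = 2·28·45 = 2520; CD = 28·45·28 = 35280.
Length 3: A..C: k=1: 0+2520+39·2·45=6030; k=2: 2184+0+39·28·45=51324 → min 6030 | B..D: k=2: 0+35280+2·28·28=36848; k=3: 2520+0+2·45·28=5040 → min 5040.
Length 4: A..D: k=1: 0+5040+39·2·28=7224; k=2: 2184+35280+39·28·28=68040; k=3: 6030+0+39·45·28=55170 → min 7224.
Optimal parenthesization: (A((BC)D)) with cost 7224.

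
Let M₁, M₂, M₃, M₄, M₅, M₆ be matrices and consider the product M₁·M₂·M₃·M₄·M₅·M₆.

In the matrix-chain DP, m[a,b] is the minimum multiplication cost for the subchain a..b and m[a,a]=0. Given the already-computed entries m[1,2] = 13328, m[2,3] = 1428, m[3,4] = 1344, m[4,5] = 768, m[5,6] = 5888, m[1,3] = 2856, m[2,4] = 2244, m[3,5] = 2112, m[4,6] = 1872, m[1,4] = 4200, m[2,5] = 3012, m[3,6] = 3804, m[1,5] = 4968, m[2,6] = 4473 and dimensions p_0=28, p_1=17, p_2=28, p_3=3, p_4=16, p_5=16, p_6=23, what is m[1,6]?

6660

m[1,6] = min over k∈[1,5] of m[1,k]+m[k+1,6]+p_{0}·p_k·p_{6}.
k=1: 0 + 4473 + 28·17·23 = 15421; k=2: 13328 + 3804 + 28·28·23 = 35164; k=3: 2856 + 1872 + 28·3·23 = 6660; k=4: 4200 + 5888 + 28·16·23 = 20392; k=5: 4968 + 0 + 28·16·23 = 15272.
Minimum: 6660 at k=3.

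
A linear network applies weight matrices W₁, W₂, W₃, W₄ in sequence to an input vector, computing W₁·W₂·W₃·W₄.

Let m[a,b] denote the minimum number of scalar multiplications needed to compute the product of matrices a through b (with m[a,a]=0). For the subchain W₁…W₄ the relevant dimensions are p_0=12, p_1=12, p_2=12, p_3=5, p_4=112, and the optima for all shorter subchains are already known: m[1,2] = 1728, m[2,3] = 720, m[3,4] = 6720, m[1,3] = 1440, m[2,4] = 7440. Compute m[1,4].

8160

m[1,4] = min over k∈[1,3] of m[1,k]+m[k+1,4]+p_{0}·p_k·p_{4}.
k=1: 0 + 7440 + 12·12·112 = 23568; k=2: 1728 + 6720 + 12·12·112 = 24576; k=3: 1440 + 0 + 12·5·112 = 8160.
Minimum: 8160 at k=3.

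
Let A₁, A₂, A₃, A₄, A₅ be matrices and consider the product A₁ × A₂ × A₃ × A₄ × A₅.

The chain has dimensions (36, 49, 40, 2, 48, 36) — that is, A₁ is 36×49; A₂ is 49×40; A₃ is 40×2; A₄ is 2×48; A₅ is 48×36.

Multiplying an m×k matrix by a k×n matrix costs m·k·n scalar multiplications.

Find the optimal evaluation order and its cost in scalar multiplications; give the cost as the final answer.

13496

Adjacent pairs: A₁A₂ = 36·49·40 = 70560; A₂A₃ = 49·40·2 = 3920; A₃A₄ = 40·2·48 = 3840; A₄A₅ = 2·48·36 = 3456.
Length 3: A₁..A₃: k=1: 0+3920+36·49·2=7448; k=2: 70560+0+36·40·2=73440 → min 7448 | A₂..A₄: k=2: 0+3840+49·40·48=97920; k=3: 3920+0+49·2·48=8624 → min 8624 | A₃..A₅: k=3: 0+3456+40·2·36=6336; k=4: 3840+0+40·48·36=72960 → min 6336.
Length 4: A₁..A₄: k=1: 0+8624+36·49·48=93296; k=2: 70560+3840+36·40·48=143520; k=3: 7448+0+36·2·48=10904 → min 10904 | A₂..A₅: k=2: 0+6336+49·40·36=76896; k=3: 3920+3456+49·2·36=10904; k=4: 8624+0+49·48·36=93296 → min 10904.
Length 5: A₁..A₅: k=1: 0+10904+36·49·36=74408; k=2: 70560+6336+36·40·36=128736; k=3: 7448+3456+36·2·36=13496; k=4: 10904+0+36·48·36=73112 → min 13496.
Optimal parenthesization: ((A₁ × (A₂ × A₃)) × (A₄ × A₅)) with cost 13496.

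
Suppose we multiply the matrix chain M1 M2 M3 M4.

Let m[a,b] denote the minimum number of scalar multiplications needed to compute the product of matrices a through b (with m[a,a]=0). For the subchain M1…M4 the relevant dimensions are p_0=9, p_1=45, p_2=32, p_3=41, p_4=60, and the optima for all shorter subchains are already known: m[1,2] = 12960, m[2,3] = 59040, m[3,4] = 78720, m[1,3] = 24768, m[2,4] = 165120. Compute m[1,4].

m[1,4] = min over k∈[1,3] of m[1,k]+m[k+1,4]+p_{0}·p_k·p_{4}.
k=1: 0 + 165120 + 9·45·60 = 189420; k=2: 12960 + 78720 + 9·32·60 = 108960; k=3: 24768 + 0 + 9·41·60 = 46908.
Minimum: 46908 at k=3.

46908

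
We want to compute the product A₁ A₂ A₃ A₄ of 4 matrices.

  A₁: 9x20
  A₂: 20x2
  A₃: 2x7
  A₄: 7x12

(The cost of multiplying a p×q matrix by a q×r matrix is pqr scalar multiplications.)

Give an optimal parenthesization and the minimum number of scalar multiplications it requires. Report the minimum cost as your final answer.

744

Adjacent pairs: A₁A₂ = 9·20·2 = 360; A₂A₃ = 20·2·7 = 280; A₃A₄ = 2·7·12 = 168.
Length 3: A₁..A₃: k=1: 0+280+9·20·7=1540; k=2: 360+0+9·2·7=486 → min 486 | A₂..A₄: k=2: 0+168+20·2·12=648; k=3: 280+0+20·7·12=1960 → min 648.
Length 4: A₁..A₄: k=1: 0+648+9·20·12=2808; k=2: 360+168+9·2·12=744; k=3: 486+0+9·7·12=1242 → min 744.
Optimal parenthesization: ((A₁ A₂) (A₃ A₄)) with cost 744.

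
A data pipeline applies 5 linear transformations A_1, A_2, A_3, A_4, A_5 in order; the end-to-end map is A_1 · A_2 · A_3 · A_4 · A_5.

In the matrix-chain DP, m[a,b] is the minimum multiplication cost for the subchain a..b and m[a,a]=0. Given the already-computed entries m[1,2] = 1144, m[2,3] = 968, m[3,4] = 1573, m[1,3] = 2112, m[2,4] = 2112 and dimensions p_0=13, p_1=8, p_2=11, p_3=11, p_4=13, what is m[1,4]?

3464

m[1,4] = min over k∈[1,3] of m[1,k]+m[k+1,4]+p_{0}·p_k·p_{4}.
k=1: 0 + 2112 + 13·8·13 = 3464; k=2: 1144 + 1573 + 13·11·13 = 4576; k=3: 2112 + 0 + 13·11·13 = 3971.
Minimum: 3464 at k=1.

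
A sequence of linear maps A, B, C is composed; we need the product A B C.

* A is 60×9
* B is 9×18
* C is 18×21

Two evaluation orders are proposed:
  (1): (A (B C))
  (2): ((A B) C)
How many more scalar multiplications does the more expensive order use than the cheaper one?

Order (1) = (A (B C)): (B C): 9×18 by 18×21 → 9×21, cost 9·18·21 = 3402; (A (B C)): 60×9 by 9×21 → 60×21, cost 60·9·21 = 11340; cumulative 14742. Total 14742.
Order (2) = ((A B) C): (A B): 60×9 by 9×18 → 60×18, cost 60·9·18 = 9720; ((A B) C): 60×18 by 18×21 → 60×21, cost 60·18·21 = 22680; cumulative 32400. Total 32400.
Difference: |14742 − 32400| = 17658.

17658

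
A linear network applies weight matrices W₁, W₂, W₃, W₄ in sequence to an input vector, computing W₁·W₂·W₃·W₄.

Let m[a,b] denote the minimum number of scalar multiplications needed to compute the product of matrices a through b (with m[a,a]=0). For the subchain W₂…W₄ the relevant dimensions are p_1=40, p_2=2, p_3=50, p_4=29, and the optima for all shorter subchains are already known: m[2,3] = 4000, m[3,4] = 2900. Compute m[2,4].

5220

m[2,4] = min over k∈[2,3] of m[2,k]+m[k+1,4]+p_{1}·p_k·p_{4}.
k=2: 0 + 2900 + 40·2·29 = 5220; k=3: 4000 + 0 + 40·50·29 = 62000.
Minimum: 5220 at k=2.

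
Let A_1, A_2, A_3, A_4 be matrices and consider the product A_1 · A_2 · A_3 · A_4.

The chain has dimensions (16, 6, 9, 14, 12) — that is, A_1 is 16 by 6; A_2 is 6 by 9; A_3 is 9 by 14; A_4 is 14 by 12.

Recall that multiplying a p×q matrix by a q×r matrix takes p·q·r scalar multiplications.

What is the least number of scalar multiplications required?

Adjacent pairs: A_1A_2 = 16·6·9 = 864; A_2A_3 = 6·9·14 = 756; A_3A_4 = 9·14·12 = 1512.
Length 3: A_1..A_3: k=1: 0+756+16·6·14=2100; k=2: 864+0+16·9·14=2880 → min 2100 | A_2..A_4: k=2: 0+1512+6·9·12=2160; k=3: 756+0+6·14·12=1764 → min 1764.
Length 4: A_1..A_4: k=1: 0+1764+16·6·12=2916; k=2: 864+1512+16·9·12=4104; k=3: 2100+0+16·14·12=4788 → min 2916.
Optimal order: (A_1 · ((A_2 · A_3) · A_4)) with cost 2916.

2916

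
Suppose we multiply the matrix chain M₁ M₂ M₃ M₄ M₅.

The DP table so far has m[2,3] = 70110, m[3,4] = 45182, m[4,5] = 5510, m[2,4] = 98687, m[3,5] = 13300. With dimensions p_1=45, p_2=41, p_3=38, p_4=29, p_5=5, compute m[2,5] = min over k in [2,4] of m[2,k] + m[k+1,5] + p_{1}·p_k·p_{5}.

m[2,5] = min over k∈[2,4] of m[2,k]+m[k+1,5]+p_{1}·p_k·p_{5}.
k=2: 0 + 13300 + 45·41·5 = 22525; k=3: 70110 + 5510 + 45·38·5 = 84170; k=4: 98687 + 0 + 45·29·5 = 105212.
Minimum: 22525 at k=2.

22525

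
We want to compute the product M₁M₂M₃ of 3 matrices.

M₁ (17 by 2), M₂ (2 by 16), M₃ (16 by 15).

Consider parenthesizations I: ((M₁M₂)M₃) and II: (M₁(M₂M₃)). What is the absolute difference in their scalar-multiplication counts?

Order I = ((M₁M₂)M₃): (M₁M₂): 17×2 by 2×16 → 17×16, cost 17·2·16 = 544; ((M₁M₂)M₃): 17×16 by 16×15 → 17×15, cost 17·16·15 = 4080; cumulative 4624. Total 4624.
Order II = (M₁(M₂M₃)): (M₂M₃): 2×16 by 16×15 → 2×15, cost 2·16·15 = 480; (M₁(M₂M₃)): 17×2 by 2×15 → 17×15, cost 17·2·15 = 510; cumulative 990. Total 990.
Difference: |4624 − 990| = 3634.

3634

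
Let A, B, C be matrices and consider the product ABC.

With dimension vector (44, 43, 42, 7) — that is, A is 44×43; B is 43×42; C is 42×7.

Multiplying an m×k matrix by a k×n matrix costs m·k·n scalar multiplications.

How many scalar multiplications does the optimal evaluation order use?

25886

Order (A(BC)): (BC): 43×42 by 42×7 → 43×7, cost 43·42·7 = 12642; (A(BC)): 44×43 by 43×7 → 44×7, cost 44·43·7 = 13244; cumulative 25886. Total 25886.
Order ((AB)C): (AB): 44×43 by 43×42 → 44×42, cost 44·43·42 = 79464; ((AB)C): 44×42 by 42×7 → 44×7, cost 44·42·7 = 12936; cumulative 92400. Total 92400.
Minimum: 25886.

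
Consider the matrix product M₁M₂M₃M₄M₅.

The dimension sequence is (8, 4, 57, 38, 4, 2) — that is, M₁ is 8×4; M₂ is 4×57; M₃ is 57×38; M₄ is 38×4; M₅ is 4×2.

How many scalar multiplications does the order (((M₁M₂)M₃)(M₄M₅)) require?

(M₁M₂): 8×4 by 4×57 → 8×57, cost 8·4·57 = 1824
((M₁M₂)M₃): 8×57 by 57×38 → 8×38, cost 8·57·38 = 17328; cumulative 19152
(M₄M₅): 38×4 by 4×2 → 38×2, cost 38·4·2 = 304
(((M₁M₂)M₃)(M₄M₅)): 8×38 by 38×2 → 8×2, cost 8·38·2 = 608; cumulative 20064
Total: 20064 scalar multiplications.

20064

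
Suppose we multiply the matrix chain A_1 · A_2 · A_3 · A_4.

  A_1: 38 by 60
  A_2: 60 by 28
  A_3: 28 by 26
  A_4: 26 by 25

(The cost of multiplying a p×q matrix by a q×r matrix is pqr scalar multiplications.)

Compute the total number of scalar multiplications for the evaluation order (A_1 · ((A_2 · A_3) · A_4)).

139680

(A_2 · A_3): 60×28 by 28×26 → 60×26, cost 60·28·26 = 43680
((A_2 · A_3) · A_4): 60×26 by 26×25 → 60×25, cost 60·26·25 = 39000; cumulative 82680
(A_1 · ((A_2 · A_3) · A_4)): 38×60 by 60×25 → 38×25, cost 38·60·25 = 57000; cumulative 139680
Total: 139680 scalar multiplications.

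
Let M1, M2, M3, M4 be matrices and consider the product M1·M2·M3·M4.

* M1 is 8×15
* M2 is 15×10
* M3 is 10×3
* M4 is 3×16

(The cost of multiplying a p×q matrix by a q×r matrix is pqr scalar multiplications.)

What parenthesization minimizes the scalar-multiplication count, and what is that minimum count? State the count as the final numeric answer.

1194

Adjacent pairs: M1M2 = 8·15·10 = 1200; M2M3 = 15·10·3 = 450; M3M4 = 10·3·16 = 480.
Length 3: M1..M3: k=1: 0+450+8·15·3=810; k=2: 1200+0+8·10·3=1440 → min 810 | M2..M4: k=2: 0+480+15·10·16=2880; k=3: 450+0+15·3·16=1170 → min 1170.
Length 4: M1..M4: k=1: 0+1170+8·15·16=3090; k=2: 1200+480+8·10·16=2960; k=3: 810+0+8·3·16=1194 → min 1194.
Optimal parenthesization: ((M1·(M2·M3))·M4) with cost 1194.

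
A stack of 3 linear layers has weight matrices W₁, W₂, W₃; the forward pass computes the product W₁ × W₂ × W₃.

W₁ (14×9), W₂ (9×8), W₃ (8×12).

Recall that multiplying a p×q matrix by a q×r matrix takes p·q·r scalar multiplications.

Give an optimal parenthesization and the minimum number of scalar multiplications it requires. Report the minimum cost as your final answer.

(W₁ × (W₂ × W₃)): cost 2376.
((W₁ × W₂) × W₃): cost 2352.
Optimal: ((W₁ × W₂) × W₃) with cost 2352.

2352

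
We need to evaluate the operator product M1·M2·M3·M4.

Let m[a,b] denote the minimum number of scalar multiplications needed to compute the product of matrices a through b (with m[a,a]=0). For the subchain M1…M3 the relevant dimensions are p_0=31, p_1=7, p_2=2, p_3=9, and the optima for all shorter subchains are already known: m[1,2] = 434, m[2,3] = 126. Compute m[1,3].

m[1,3] = min over k∈[1,2] of m[1,k]+m[k+1,3]+p_{0}·p_k·p_{3}.
k=1: 0 + 126 + 31·7·9 = 2079; k=2: 434 + 0 + 31·2·9 = 992.
Minimum: 992 at k=2.

992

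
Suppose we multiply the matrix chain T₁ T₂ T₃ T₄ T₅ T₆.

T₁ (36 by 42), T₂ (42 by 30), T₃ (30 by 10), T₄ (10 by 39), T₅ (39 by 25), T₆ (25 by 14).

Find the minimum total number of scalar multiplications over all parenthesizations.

Adjacent pairs: T₁T₂ = 36·42·30 = 45360; T₂T₃ = 42·30·10 = 12600; T₃T₄ = 30·10·39 = 11700; T₄T₅ = 10·39·25 = 9750; T₅T₆ = 39·25·14 = 13650.
Length 3: T₁..T₃: k=1: 0+12600+36·42·10=27720; k=2: 45360+0+36·30·10=56160 → min 27720 | T₂..T₄: k=2: 0+11700+42·30·39=60840; k=3: 12600+0+42·10·39=28980 → min 28980 | T₃..T₅: k=3: 0+9750+30·10·25=17250; k=4: 11700+0+30·39·25=40950 → min 17250 | T₄..T₆: k=4: 0+13650+10·39·14=19110; k=5: 9750+0+10·25·14=13250 → min 13250.
Length 4: T₁..T₄: k=1: 0+28980+36·42·39=87948; k=2: 45360+11700+36·30·39=99180; k=3: 27720+0+36·10·39=41760 → min 41760 | T₂..T₅: k=2: 0+17250+42·30·25=48750; k=3: 12600+9750+42·10·25=32850; k=4: 28980+0+42·39·25=69930 → min 32850 | T₃..T₆: k=3: 0+13250+30·10·14=17450; k=4: 11700+13650+30·39·14=41730; k=5: 17250+0+30·25·14=27750 → min 17450.
Length 5: T₁..T₅: k=1: 0+32850+36·42·25=70650; k=2: 45360+17250+36·30·25=89610; k=3: 27720+9750+36·10·25=46470; k=4: 41760+0+36·39·25=76860 → min 46470 | T₂..T₆: k=2: 0+17450+42·30·14=35090; k=3: 12600+13250+42·10·14=31730; k=4: 28980+13650+42·39·14=65562; k=5: 32850+0+42·25·14=47550 → min 31730.
Length 6: T₁..T₆: k=1: 0+31730+36·42·14=52898; k=2: 45360+17450+36·30·14=77930; k=3: 27720+13250+36·10·14=46010; k=4: 41760+13650+36·39·14=75066; k=5: 46470+0+36·25·14=59070 → min 46010.
Optimal order: ((T₁ (T₂ T₃)) ((T₄ T₅) T₆)) with cost 46010.

46010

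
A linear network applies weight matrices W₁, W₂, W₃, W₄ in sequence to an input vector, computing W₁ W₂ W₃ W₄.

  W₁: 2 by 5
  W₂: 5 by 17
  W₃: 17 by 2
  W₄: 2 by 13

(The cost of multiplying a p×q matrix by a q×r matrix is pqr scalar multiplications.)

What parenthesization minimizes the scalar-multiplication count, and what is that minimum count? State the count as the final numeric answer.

242

Adjacent pairs: W₁W₂ = 2·5·17 = 170; W₂W₃ = 5·17·2 = 170; W₃W₄ = 17·2·13 = 442.
Length 3: W₁..W₃: k=1: 0+170+2·5·2=190; k=2: 170+0+2·17·2=238 → min 190 | W₂..W₄: k=2: 0+442+5·17·13=1547; k=3: 170+0+5·2·13=300 → min 300.
Length 4: W₁..W₄: k=1: 0+300+2·5·13=430; k=2: 170+442+2·17·13=1054; k=3: 190+0+2·2·13=242 → min 242.
Optimal parenthesization: ((W₁ (W₂ W₃)) W₄) with cost 242.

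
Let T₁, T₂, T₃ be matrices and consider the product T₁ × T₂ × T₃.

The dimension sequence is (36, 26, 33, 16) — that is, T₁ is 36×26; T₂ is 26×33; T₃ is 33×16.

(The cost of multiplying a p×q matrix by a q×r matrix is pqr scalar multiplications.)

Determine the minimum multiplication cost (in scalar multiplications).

Order (T₁ × (T₂ × T₃)): (T₂ × T₃): 26×33 by 33×16 → 26×16, cost 26·33·16 = 13728; (T₁ × (T₂ × T₃)): 36×26 by 26×16 → 36×16, cost 36·26·16 = 14976; cumulative 28704. Total 28704.
Order ((T₁ × T₂) × T₃): (T₁ × T₂): 36×26 by 26×33 → 36×33, cost 36·26·33 = 30888; ((T₁ × T₂) × T₃): 36×33 by 33×16 → 36×16, cost 36·33·16 = 19008; cumulative 49896. Total 49896.
Minimum: 28704.

28704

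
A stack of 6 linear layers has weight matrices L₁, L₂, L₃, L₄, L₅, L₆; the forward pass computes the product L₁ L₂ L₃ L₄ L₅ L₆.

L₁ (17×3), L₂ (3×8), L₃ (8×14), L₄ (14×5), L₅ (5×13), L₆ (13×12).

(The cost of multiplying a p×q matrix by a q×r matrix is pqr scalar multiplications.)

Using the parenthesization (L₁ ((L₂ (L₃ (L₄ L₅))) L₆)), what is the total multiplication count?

(L₄ L₅): 14×5 by 5×13 → 14×13, cost 14·5·13 = 910
(L₃ (L₄ L₅)): 8×14 by 14×13 → 8×13, cost 8·14·13 = 1456; cumulative 2366
(L₂ (L₃ (L₄ L₅))): 3×8 by 8×13 → 3×13, cost 3·8·13 = 312; cumulative 2678
((L₂ (L₃ (L₄ L₅))) L₆): 3×13 by 13×12 → 3×12, cost 3·13·12 = 468; cumulative 3146
(L₁ ((L₂ (L₃ (L₄ L₅))) L₆)): 17×3 by 3×12 → 17×12, cost 17·3·12 = 612; cumulative 3758
Total: 3758 scalar multiplications.

3758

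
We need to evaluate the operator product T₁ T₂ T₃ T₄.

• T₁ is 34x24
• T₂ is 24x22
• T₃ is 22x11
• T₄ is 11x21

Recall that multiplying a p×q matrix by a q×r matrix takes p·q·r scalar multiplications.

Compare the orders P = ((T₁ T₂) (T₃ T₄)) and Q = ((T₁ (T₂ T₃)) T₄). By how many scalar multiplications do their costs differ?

16104

Order P = ((T₁ T₂) (T₃ T₄)): (T₁ T₂): 34×24 by 24×22 → 34×22, cost 34·24·22 = 17952; (T₃ T₄): 22×11 by 11×21 → 22×21, cost 22·11·21 = 5082; ((T₁ T₂) (T₃ T₄)): 34×22 by 22×21 → 34×21, cost 34·22·21 = 15708; cumulative 38742. Total 38742.
Order Q = ((T₁ (T₂ T₃)) T₄): (T₂ T₃): 24×22 by 22×11 → 24×11, cost 24·22·11 = 5808; (T₁ (T₂ T₃)): 34×24 by 24×11 → 34×11, cost 34·24·11 = 8976; cumulative 14784; ((T₁ (T₂ T₃)) T₄): 34×11 by 11×21 → 34×21, cost 34·11·21 = 7854; cumulative 22638. Total 22638.
Difference: |38742 − 22638| = 16104.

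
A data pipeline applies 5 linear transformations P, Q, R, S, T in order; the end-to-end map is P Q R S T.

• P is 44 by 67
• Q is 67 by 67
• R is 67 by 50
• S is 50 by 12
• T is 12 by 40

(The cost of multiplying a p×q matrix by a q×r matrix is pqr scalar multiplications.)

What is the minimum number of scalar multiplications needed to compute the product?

150564

Adjacent pairs: PQ = 44·67·67 = 197516; QR = 67·67·50 = 224450; RS = 67·50·12 = 40200; ST = 50·12·40 = 24000.
Length 3: P..R: k=1: 0+224450+44·67·50=371850; k=2: 197516+0+44·67·50=344916 → min 344916 | Q..S: k=2: 0+40200+67·67·12=94068; k=3: 224450+0+67·50·12=264650 → min 94068 | R..T: k=3: 0+24000+67·50·40=158000; k=4: 40200+0+67·12·40=72360 → min 72360.
Length 4: P..S: k=1: 0+94068+44·67·12=129444; k=2: 197516+40200+44·67·12=273092; k=3: 344916+0+44·50·12=371316 → min 129444 | Q..T: k=2: 0+72360+67·67·40=251920; k=3: 224450+24000+67·50·40=382450; k=4: 94068+0+67·12·40=126228 → min 126228.
Length 5: P..T: k=1: 0+126228+44·67·40=244148; k=2: 197516+72360+44·67·40=387796; k=3: 344916+24000+44·50·40=456916; k=4: 129444+0+44·12·40=150564 → min 150564.
Optimal order: ((P (Q (R S))) T) with cost 150564.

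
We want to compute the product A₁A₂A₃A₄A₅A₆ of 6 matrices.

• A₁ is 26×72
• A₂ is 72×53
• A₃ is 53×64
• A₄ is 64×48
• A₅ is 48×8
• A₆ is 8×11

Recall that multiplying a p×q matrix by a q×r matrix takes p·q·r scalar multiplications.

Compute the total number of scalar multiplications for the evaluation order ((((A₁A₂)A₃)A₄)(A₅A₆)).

285232

(A₁A₂): 26×72 by 72×53 → 26×53, cost 26·72·53 = 99216
((A₁A₂)A₃): 26×53 by 53×64 → 26×64, cost 26·53·64 = 88192; cumulative 187408
(((A₁A₂)A₃)A₄): 26×64 by 64×48 → 26×48, cost 26·64·48 = 79872; cumulative 267280
(A₅A₆): 48×8 by 8×11 → 48×11, cost 48·8·11 = 4224
((((A₁A₂)A₃)A₄)(A₅A₆)): 26×48 by 48×11 → 26×11, cost 26·48·11 = 13728; cumulative 285232
Total: 285232 scalar multiplications.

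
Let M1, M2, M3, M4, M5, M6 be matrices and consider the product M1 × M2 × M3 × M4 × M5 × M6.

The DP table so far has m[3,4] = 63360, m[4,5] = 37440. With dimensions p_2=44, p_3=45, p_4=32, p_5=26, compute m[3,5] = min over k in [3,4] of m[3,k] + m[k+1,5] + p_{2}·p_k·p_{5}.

m[3,5] = min over k∈[3,4] of m[3,k]+m[k+1,5]+p_{2}·p_k·p_{5}.
k=3: 0 + 37440 + 44·45·26 = 88920; k=4: 63360 + 0 + 44·32·26 = 99968.
Minimum: 88920 at k=3.

88920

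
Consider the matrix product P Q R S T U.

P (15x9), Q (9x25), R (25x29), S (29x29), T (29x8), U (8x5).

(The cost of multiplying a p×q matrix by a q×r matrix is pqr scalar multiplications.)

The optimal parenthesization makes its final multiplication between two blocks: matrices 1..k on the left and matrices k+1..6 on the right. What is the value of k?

Adjacent pairs: PQ = 15·9·25 = 3375; QR = 9·25·29 = 6525; RS = 25·29·29 = 21025; ST = 29·29·8 = 6728; TU = 29·8·5 = 1160.
Length 3: P..R: k=1: 0+6525+15·9·29=10440; k=2: 3375+0+15·25·29=14250 → min 10440 | Q..S: k=2: 0+21025+9·25·29=27550; k=3: 6525+0+9·29·29=14094 → min 14094 | R..T: k=3: 0+6728+25·29·8=12528; k=4: 21025+0+25·29·8=26825 → min 12528 | S..U: k=4: 0+1160+29·29·5=5365; k=5: 6728+0+29·8·5=7888 → min 5365.
Length 4: P..S: k=1: 0+14094+15·9·29=18009; k=2: 3375+21025+15·25·29=35275; k=3: 10440+0+15·29·29=23055 → min 18009 | Q..T: k=2: 0+12528+9·25·8=14328; k=3: 6525+6728+9·29·8=15341; k=4: 14094+0+9·29·8=16182 → min 14328 | R..U: k=3: 0+5365+25·29·5=8990; k=4: 21025+1160+25·29·5=25810; k=5: 12528+0+25·8·5=13528 → min 8990.
Length 5: P..T: k=1: 0+14328+15·9·8=15408; k=2: 3375+12528+15·25·8=18903; k=3: 10440+6728+15·29·8=20648; k=4: 18009+0+15·29·8=21489 → min 15408 | Q..U: k=2: 0+8990+9·25·5=10115; k=3: 6525+5365+9·29·5=13195; k=4: 14094+1160+9·29·5=16559; k=5: 14328+0+9·8·5=14688 → min 10115.
Top-level splits: k=1: (P..P)·(Q..U) → 0+10115+15·9·5 = 10790; k=2: (P..Q)·(R..U) → 3375+8990+15·25·5 = 14240; k=3: (P..R)·(S..U) → 10440+5365+15·29·5 = 17980; k=4: (P..S)·(T..U) → 18009+1160+15·29·5 = 21344; k=5: (P..T)·(U..U) → 15408+0+15·8·5 = 16008.
Best split is after P, i.e. k = 1.

1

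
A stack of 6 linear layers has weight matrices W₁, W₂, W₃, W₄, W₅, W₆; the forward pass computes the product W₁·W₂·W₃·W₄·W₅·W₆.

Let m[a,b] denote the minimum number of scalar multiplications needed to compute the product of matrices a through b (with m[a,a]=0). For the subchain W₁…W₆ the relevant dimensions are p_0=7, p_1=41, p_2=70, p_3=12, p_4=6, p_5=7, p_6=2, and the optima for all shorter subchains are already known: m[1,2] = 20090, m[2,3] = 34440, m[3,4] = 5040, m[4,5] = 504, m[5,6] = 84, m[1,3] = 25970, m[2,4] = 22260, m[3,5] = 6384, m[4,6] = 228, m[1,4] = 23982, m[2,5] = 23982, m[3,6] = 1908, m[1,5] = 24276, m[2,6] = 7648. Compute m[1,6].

m[1,6] = min over k∈[1,5] of m[1,k]+m[k+1,6]+p_{0}·p_k·p_{6}.
k=1: 0 + 7648 + 7·41·2 = 8222; k=2: 20090 + 1908 + 7·70·2 = 22978; k=3: 25970 + 228 + 7·12·2 = 26366; k=4: 23982 + 84 + 7·6·2 = 24150; k=5: 24276 + 0 + 7·7·2 = 24374.
Minimum: 8222 at k=1.

8222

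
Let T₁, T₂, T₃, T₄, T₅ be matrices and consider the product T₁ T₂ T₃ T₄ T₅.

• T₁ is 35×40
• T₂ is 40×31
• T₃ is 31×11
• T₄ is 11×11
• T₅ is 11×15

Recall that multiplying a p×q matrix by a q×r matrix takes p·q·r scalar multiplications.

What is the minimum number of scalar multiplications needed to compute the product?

36630

Adjacent pairs: T₁T₂ = 35·40·31 = 43400; T₂T₃ = 40·31·11 = 13640; T₃T₄ = 31·11·11 = 3751; T₄T₅ = 11·11·15 = 1815.
Length 3: T₁..T₃: k=1: 0+13640+35·40·11=29040; k=2: 43400+0+35·31·11=55335 → min 29040 | T₂..T₄: k=2: 0+3751+40·31·11=17391; k=3: 13640+0+40·11·11=18480 → min 17391 | T₃..T₅: k=3: 0+1815+31·11·15=6930; k=4: 3751+0+31·11·15=8866 → min 6930.
Length 4: T₁..T₄: k=1: 0+17391+35·40·11=32791; k=2: 43400+3751+35·31·11=59086; k=3: 29040+0+35·11·11=33275 → min 32791 | T₂..T₅: k=2: 0+6930+40·31·15=25530; k=3: 13640+1815+40·11·15=22055; k=4: 17391+0+40·11·15=23991 → min 22055.
Length 5: T₁..T₅: k=1: 0+22055+35·40·15=43055; k=2: 43400+6930+35·31·15=66605; k=3: 29040+1815+35·11·15=36630; k=4: 32791+0+35·11·15=38566 → min 36630.
Optimal order: ((T₁ (T₂ T₃)) (T₄ T₅)) with cost 36630.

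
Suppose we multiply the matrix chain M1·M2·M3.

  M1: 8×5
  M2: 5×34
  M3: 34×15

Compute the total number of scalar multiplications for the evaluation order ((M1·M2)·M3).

(M1·M2): 8×5 by 5×34 → 8×34, cost 8·5·34 = 1360
((M1·M2)·M3): 8×34 by 34×15 → 8×15, cost 8·34·15 = 4080; cumulative 5440
Total: 5440 scalar multiplications.

5440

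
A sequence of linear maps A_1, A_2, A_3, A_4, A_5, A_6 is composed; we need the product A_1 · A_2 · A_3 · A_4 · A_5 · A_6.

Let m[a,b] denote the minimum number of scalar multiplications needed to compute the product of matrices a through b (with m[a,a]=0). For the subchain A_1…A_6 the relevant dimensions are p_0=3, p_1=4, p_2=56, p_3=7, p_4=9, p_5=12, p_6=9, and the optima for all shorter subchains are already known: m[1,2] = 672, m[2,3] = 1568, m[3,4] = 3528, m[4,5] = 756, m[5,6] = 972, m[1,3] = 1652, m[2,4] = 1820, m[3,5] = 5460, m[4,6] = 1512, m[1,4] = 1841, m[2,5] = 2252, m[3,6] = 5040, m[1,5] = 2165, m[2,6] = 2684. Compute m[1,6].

m[1,6] = min over k∈[1,5] of m[1,k]+m[k+1,6]+p_{0}·p_k·p_{6}.
k=1: 0 + 2684 + 3·4·9 = 2792; k=2: 672 + 5040 + 3·56·9 = 7224; k=3: 1652 + 1512 + 3·7·9 = 3353; k=4: 1841 + 972 + 3·9·9 = 3056; k=5: 2165 + 0 + 3·12·9 = 2489.
Minimum: 2489 at k=5.

2489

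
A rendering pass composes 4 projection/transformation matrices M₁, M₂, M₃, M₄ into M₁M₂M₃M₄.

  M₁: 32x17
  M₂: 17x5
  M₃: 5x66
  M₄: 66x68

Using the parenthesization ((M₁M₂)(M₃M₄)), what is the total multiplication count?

(M₁M₂): 32×17 by 17×5 → 32×5, cost 32·17·5 = 2720
(M₃M₄): 5×66 by 66×68 → 5×68, cost 5·66·68 = 22440
((M₁M₂)(M₃M₄)): 32×5 by 5×68 → 32×68, cost 32·5·68 = 10880; cumulative 36040
Total: 36040 scalar multiplications.

36040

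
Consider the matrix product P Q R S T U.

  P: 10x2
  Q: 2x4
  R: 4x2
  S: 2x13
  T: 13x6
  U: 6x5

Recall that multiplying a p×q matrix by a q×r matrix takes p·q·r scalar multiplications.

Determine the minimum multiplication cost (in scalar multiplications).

Adjacent pairs: PQ = 10·2·4 = 80; QR = 2·4·2 = 16; RS = 4·2·13 = 104; ST = 2·13·6 = 156; TU = 13·6·5 = 390.
Length 3: P..R: k=1: 0+16+10·2·2=56; k=2: 80+0+10·4·2=160 → min 56 | Q..S: k=2: 0+104+2·4·13=208; k=3: 16+0+2·2·13=68 → min 68 | R..T: k=3: 0+156+4·2·6=204; k=4: 104+0+4·13·6=416 → min 204 | S..U: k=4: 0+390+2·13·5=520; k=5: 156+0+2·6·5=216 → min 216.
Length 4: P..S: k=1: 0+68+10·2·13=328; k=2: 80+104+10·4·13=704; k=3: 56+0+10·2·13=316 → min 316 | Q..T: k=2: 0+204+2·4·6=252; k=3: 16+156+2·2·6=196; k=4: 68+0+2·13·6=224 → min 196 | R..U: k=3: 0+216+4·2·5=256; k=4: 104+390+4·13·5=754; k=5: 204+0+4·6·5=324 → min 256.
Length 5: P..T: k=1: 0+196+10·2·6=316; k=2: 80+204+10·4·6=524; k=3: 56+156+10·2·6=332; k=4: 316+0+10·13·6=1096 → min 316 | Q..U: k=2: 0+256+2·4·5=296; k=3: 16+216+2·2·5=252; k=4: 68+390+2·13·5=588; k=5: 196+0+2·6·5=256 → min 252.
Length 6: P..U: k=1: 0+252+10·2·5=352; k=2: 80+256+10·4·5=536; k=3: 56+216+10·2·5=372; k=4: 316+390+10·13·5=1356; k=5: 316+0+10·6·5=616 → min 352.
Optimal order: (P ((Q R) ((S T) U))) with cost 352.

352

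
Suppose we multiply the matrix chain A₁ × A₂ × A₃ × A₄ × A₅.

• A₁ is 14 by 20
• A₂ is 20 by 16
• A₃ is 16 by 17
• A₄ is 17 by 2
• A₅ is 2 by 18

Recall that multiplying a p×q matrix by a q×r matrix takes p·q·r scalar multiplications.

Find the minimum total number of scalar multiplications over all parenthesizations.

Adjacent pairs: A₁A₂ = 14·20·16 = 4480; A₂A₃ = 20·16·17 = 5440; A₃A₄ = 16·17·2 = 544; A₄A₅ = 17·2·18 = 612.
Length 3: A₁..A₃: k=1: 0+5440+14·20·17=10200; k=2: 4480+0+14·16·17=8288 → min 8288 | A₂..A₄: k=2: 0+544+20·16·2=1184; k=3: 5440+0+20·17·2=6120 → min 1184 | A₃..A₅: k=3: 0+612+16·17·18=5508; k=4: 544+0+16·2·18=1120 → min 1120.
Length 4: A₁..A₄: k=1: 0+1184+14·20·2=1744; k=2: 4480+544+14·16·2=5472; k=3: 8288+0+14·17·2=8764 → min 1744 | A₂..A₅: k=2: 0+1120+20·16·18=6880; k=3: 5440+612+20·17·18=12172; k=4: 1184+0+20·2·18=1904 → min 1904.
Length 5: A₁..A₅: k=1: 0+1904+14·20·18=6944; k=2: 4480+1120+14·16·18=9632; k=3: 8288+612+14·17·18=13184; k=4: 1744+0+14·2·18=2248 → min 2248.
Optimal order: ((A₁ × (A₂ × (A₃ × A₄))) × A₅) with cost 2248.

2248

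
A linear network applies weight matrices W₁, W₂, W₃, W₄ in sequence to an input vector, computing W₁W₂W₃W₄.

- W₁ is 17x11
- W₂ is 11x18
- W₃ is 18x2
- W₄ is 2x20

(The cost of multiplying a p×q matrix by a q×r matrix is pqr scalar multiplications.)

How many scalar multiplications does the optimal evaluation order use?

Adjacent pairs: W₁W₂ = 17·11·18 = 3366; W₂W₃ = 11·18·2 = 396; W₃W₄ = 18·2·20 = 720.
Length 3: W₁..W₃: k=1: 0+396+17·11·2=770; k=2: 3366+0+17·18·2=3978 → min 770 | W₂..W₄: k=2: 0+720+11·18·20=4680; k=3: 396+0+11·2·20=836 → min 836.
Length 4: W₁..W₄: k=1: 0+836+17·11·20=4576; k=2: 3366+720+17·18·20=10206; k=3: 770+0+17·2·20=1450 → min 1450.
Optimal order: ((W₁(W₂W₃))W₄) with cost 1450.

1450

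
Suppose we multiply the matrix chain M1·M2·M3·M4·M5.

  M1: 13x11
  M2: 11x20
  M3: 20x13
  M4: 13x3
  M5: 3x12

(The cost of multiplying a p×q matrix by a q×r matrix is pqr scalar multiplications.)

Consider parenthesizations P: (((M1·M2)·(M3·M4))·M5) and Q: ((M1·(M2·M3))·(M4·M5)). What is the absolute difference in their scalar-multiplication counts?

2327

Order P = (((M1·M2)·(M3·M4))·M5): (M1·M2): 13×11 by 11×20 → 13×20, cost 13·11·20 = 2860; (M3·M4): 20×13 by 13×3 → 20×3, cost 20·13·3 = 780; ((M1·M2)·(M3·M4)): 13×20 by 20×3 → 13×3, cost 13·20·3 = 780; cumulative 4420; (((M1·M2)·(M3·M4))·M5): 13×3 by 3×12 → 13×12, cost 13·3·12 = 468; cumulative 4888. Total 4888.
Order Q = ((M1·(M2·M3))·(M4·M5)): (M2·M3): 11×20 by 20×13 → 11×13, cost 11·20·13 = 2860; (M1·(M2·M3)): 13×11 by 11×13 → 13×13, cost 13·11·13 = 1859; cumulative 4719; (M4·M5): 13×3 by 3×12 → 13×12, cost 13·3·12 = 468; ((M1·(M2·M3))·(M4·M5)): 13×13 by 13×12 → 13×12, cost 13·13·12 = 2028; cumulative 7215. Total 7215.
Difference: |4888 − 7215| = 2327.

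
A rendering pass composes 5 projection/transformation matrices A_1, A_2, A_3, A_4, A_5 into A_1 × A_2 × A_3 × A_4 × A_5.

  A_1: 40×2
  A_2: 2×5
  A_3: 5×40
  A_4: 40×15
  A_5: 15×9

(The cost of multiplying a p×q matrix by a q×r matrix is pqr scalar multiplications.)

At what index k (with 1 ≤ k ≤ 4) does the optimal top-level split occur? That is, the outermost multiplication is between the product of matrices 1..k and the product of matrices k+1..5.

1

Adjacent pairs: A_1A_2 = 40·2·5 = 400; A_2A_3 = 2·5·40 = 400; A_3A_4 = 5·40·15 = 3000; A_4A_5 = 40·15·9 = 5400.
Length 3: A_1..A_3: k=1: 0+400+40·2·40=3600; k=2: 400+0+40·5·40=8400 → min 3600 | A_2..A_4: k=2: 0+3000+2·5·15=3150; k=3: 400+0+2·40·15=1600 → min 1600 | A_3..A_5: k=3: 0+5400+5·40·9=7200; k=4: 3000+0+5·15·9=3675 → min 3675.
Length 4: A_1..A_4: k=1: 0+1600+40·2·15=2800; k=2: 400+3000+40·5·15=6400; k=3: 3600+0+40·40·15=27600 → min 2800 | A_2..A_5: k=2: 0+3675+2·5·9=3765; k=3: 400+5400+2·40·9=6520; k=4: 1600+0+2·15·9=1870 → min 1870.
Top-level splits: k=1: (A_1..A_1)·(A_2..A_5) → 0+1870+40·2·9 = 2590; k=2: (A_1..A_2)·(A_3..A_5) → 400+3675+40·5·9 = 5875; k=3: (A_1..A_3)·(A_4..A_5) → 3600+5400+40·40·9 = 23400; k=4: (A_1..A_4)·(A_5..A_5) → 2800+0+40·15·9 = 8200.
Best split is after A_1, i.e. k = 1.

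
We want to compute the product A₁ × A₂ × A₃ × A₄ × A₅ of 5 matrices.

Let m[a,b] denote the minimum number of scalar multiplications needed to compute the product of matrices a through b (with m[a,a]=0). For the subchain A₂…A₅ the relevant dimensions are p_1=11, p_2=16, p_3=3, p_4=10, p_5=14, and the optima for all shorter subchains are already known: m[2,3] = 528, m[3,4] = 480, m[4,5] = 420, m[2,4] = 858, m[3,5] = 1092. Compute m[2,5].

m[2,5] = min over k∈[2,4] of m[2,k]+m[k+1,5]+p_{1}·p_k·p_{5}.
k=2: 0 + 1092 + 11·16·14 = 3556; k=3: 528 + 420 + 11·3·14 = 1410; k=4: 858 + 0 + 11·10·14 = 2398.
Minimum: 1410 at k=3.

1410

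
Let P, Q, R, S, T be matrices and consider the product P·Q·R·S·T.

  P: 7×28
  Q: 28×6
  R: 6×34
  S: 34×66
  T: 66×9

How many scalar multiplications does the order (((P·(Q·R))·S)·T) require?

32242

(Q·R): 28×6 by 6×34 → 28×34, cost 28·6·34 = 5712
(P·(Q·R)): 7×28 by 28×34 → 7×34, cost 7·28·34 = 6664; cumulative 12376
((P·(Q·R))·S): 7×34 by 34×66 → 7×66, cost 7·34·66 = 15708; cumulative 28084
(((P·(Q·R))·S)·T): 7×66 by 66×9 → 7×9, cost 7·66·9 = 4158; cumulative 32242
Total: 32242 scalar multiplications.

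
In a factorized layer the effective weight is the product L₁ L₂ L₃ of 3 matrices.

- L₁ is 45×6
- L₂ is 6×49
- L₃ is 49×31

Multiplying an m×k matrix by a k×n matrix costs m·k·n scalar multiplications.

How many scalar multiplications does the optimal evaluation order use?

Order (L₁ (L₂ L₃)): (L₂ L₃): 6×49 by 49×31 → 6×31, cost 6·49·31 = 9114; (L₁ (L₂ L₃)): 45×6 by 6×31 → 45×31, cost 45·6·31 = 8370; cumulative 17484. Total 17484.
Order ((L₁ L₂) L₃): (L₁ L₂): 45×6 by 6×49 → 45×49, cost 45·6·49 = 13230; ((L₁ L₂) L₃): 45×49 by 49×31 → 45×31, cost 45·49·31 = 68355; cumulative 81585. Total 81585.
Minimum: 17484.

17484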